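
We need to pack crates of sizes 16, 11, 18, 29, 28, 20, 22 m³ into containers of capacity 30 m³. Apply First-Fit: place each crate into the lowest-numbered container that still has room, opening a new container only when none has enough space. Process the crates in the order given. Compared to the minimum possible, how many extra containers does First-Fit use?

First-Fit: [16,11] [18] [29] [28] [20] [22] → 6 containers.
6 crates exceed 15 m³ (half the capacity), and no two of those can share a container, so at least 6 containers are needed.
So 6 is already optimal.

0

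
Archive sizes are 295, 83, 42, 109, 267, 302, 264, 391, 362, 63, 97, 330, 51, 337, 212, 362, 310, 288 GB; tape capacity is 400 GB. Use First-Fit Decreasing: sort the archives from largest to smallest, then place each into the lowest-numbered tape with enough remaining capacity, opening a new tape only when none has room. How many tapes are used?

Sorted descending: 391, 362, 362, 337, 330, 310, 302, 295, 288, 267, 264, 212, 109, 97, 83, 63, 51, 42.
Put 391 GB in tape 1; 9 GB remain.
Put 362 GB in tape 2; 38 GB remain.
Put 362 GB in tape 3; 38 GB remain.
Put 337 GB in tape 4; 63 GB remain.
Put 330 GB in tape 5; 70 GB remain.
Put 310 GB in tape 6; 90 GB remain.
Put 302 GB in tape 7; 98 GB remain.
Put 295 GB in tape 8; 105 GB remain.
Put 288 GB in tape 9; 112 GB remain.
Put 267 GB in tape 10; 133 GB remain.
Put 264 GB in tape 11; 136 GB remain.
Put 212 GB in tape 12; 188 GB remain.
Put 109 GB in tape 9; 3 GB remain.
Put 97 GB in tape 7; 1 GB remain.
Put 83 GB in tape 6; 7 GB remain.
Put 63 GB in tape 4; 0 GB remain.
Put 51 GB in tape 5; 19 GB remain.
Put 42 GB in tape 8; 63 GB remain.

12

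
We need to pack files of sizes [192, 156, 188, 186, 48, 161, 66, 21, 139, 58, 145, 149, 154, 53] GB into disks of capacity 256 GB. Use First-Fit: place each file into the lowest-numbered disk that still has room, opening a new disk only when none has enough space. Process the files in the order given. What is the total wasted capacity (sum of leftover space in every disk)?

192 GB → disk 1 (remaining 64 GB)
156 GB → disk 2 (remaining 100 GB)
188 GB → disk 3 (remaining 68 GB)
186 GB → disk 4 (remaining 70 GB)
48 GB → disk 1 (remaining 16 GB)
161 GB → disk 5 (remaining 95 GB)
66 GB → disk 2 (remaining 34 GB)
21 GB → disk 2 (remaining 13 GB)
139 GB → disk 6 (remaining 117 GB)
58 GB → disk 3 (remaining 10 GB)
145 GB → disk 7 (remaining 111 GB)
149 GB → disk 8 (remaining 107 GB)
154 GB → disk 9 (remaining 102 GB)
53 GB → disk 4 (remaining 17 GB)
9 disks × 256 GB = 2304 GB; used 1716 GB; unused 588 GB.

588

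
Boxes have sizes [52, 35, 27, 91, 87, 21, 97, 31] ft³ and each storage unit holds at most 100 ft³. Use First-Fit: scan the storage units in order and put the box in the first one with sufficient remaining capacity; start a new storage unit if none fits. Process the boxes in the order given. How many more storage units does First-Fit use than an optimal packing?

First-Fit: [52,35] [27,21,31] [91] [87] [97] → 5 storage units.
Total size 441 ft³; any packing needs at least ⌈441/100⌉ = 5 storage units.
So 5 is already optimal.

0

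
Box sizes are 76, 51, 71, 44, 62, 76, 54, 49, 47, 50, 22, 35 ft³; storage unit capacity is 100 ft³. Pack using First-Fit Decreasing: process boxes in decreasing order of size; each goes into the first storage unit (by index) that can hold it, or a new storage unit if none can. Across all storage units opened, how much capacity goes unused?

63

Sorted descending: 76, 76, 71, 62, 54, 51, 50, 49, 47, 44, 35, 22.
76 ft³ → storage unit 1 (remaining 24 ft³)
76 ft³ → storage unit 2 (remaining 24 ft³)
71 ft³ → storage unit 3 (remaining 29 ft³)
62 ft³ → storage unit 4 (remaining 38 ft³)
54 ft³ → storage unit 5 (remaining 46 ft³)
51 ft³ → storage unit 6 (remaining 49 ft³)
50 ft³ → storage unit 7 (remaining 50 ft³)
49 ft³ → storage unit 6 (remaining 0 ft³)
47 ft³ → storage unit 7 (remaining 3 ft³)
44 ft³ → storage unit 5 (remaining 2 ft³)
35 ft³ → storage unit 4 (remaining 3 ft³)
22 ft³ → storage unit 1 (remaining 2 ft³)
7 storage units × 100 ft³ = 700 ft³; used 637 ft³; unused 63 ft³.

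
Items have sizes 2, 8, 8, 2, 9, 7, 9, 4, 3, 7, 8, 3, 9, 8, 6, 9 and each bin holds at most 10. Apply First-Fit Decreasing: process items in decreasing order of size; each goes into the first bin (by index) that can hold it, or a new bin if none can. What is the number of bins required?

11

Sorted descending: 9, 9, 9, 9, 8, 8, 8, 8, 7, 7, 6, 4, 3, 3, 2, 2.
9 → bin 1 (remaining 1)
9 → bin 2 (remaining 1)
9 → bin 3 (remaining 1)
9 → bin 4 (remaining 1)
8 → bin 5 (remaining 2)
8 → bin 6 (remaining 2)
8 → bin 7 (remaining 2)
8 → bin 8 (remaining 2)
7 → bin 9 (remaining 3)
7 → bin 10 (remaining 3)
6 → bin 11 (remaining 4)
4 → bin 11 (remaining 0)
3 → bin 9 (remaining 0)
3 → bin 10 (remaining 0)
2 → bin 5 (remaining 0)
2 → bin 6 (remaining 0)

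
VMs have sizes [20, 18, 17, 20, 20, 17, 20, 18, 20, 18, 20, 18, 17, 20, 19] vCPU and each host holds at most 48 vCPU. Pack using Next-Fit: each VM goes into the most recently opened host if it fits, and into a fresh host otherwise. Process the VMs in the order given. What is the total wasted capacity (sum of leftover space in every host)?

host 1: place 20 vCPU, 28 vCPU left
host 1: place 18 vCPU, 10 vCPU left
host 2: place 17 vCPU, 31 vCPU left
host 2: place 20 vCPU, 11 vCPU left
host 3: place 20 vCPU, 28 vCPU left
host 3: place 17 vCPU, 11 vCPU left
host 4: place 20 vCPU, 28 vCPU left
host 4: place 18 vCPU, 10 vCPU left
host 5: place 20 vCPU, 28 vCPU left
host 5: place 18 vCPU, 10 vCPU left
host 6: place 20 vCPU, 28 vCPU left
host 6: place 18 vCPU, 10 vCPU left
host 7: place 17 vCPU, 31 vCPU left
host 7: place 20 vCPU, 11 vCPU left
host 8: place 19 vCPU, 29 vCPU left
8 hosts × 48 vCPU = 384 vCPU; used 282 vCPU; unused 102 vCPU.

102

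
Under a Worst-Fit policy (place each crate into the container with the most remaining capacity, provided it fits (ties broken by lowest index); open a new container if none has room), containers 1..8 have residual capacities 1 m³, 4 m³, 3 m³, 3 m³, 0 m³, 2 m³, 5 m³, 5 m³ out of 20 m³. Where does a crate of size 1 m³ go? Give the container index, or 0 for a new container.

Containers with room: container 1 (1 m³), container 2 (4 m³), container 3 (3 m³), container 4 (3 m³), container 6 (2 m³), container 7 (5 m³), container 8 (5 m³).
Most room is container 7 with 5 m³ free.

7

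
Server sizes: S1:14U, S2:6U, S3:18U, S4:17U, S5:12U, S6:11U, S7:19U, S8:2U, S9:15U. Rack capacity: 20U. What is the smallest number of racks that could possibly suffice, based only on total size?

6 racks

Total size = 14 + 6 + 18 + 17 + 12 + 11 + 19 + 2 + 15 = 114U.
⌈114 / 20⌉ = 6.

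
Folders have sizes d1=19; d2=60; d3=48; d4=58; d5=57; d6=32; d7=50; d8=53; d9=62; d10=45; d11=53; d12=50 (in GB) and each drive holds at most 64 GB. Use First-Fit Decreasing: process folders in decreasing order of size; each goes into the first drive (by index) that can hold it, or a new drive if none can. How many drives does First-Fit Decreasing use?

11 drives

Sorted descending: 62, 60, 58, 57, 53, 53, 50, 50, 48, 45, 32, 19.
Put 62 GB in drive 1; 2 GB remain.
Put 60 GB in drive 2; 4 GB remain.
Put 58 GB in drive 3; 6 GB remain.
Put 57 GB in drive 4; 7 GB remain.
Put 53 GB in drive 5; 11 GB remain.
Put 53 GB in drive 6; 11 GB remain.
Put 50 GB in drive 7; 14 GB remain.
Put 50 GB in drive 8; 14 GB remain.
Put 48 GB in drive 9; 16 GB remain.
Put 45 GB in drive 10; 19 GB remain.
Put 32 GB in drive 11; 32 GB remain.
Put 19 GB in drive 10; 0 GB remain.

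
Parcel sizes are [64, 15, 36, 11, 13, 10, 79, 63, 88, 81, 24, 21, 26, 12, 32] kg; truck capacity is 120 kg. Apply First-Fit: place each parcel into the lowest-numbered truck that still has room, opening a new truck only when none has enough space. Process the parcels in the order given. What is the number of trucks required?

5

64 kg → truck 1 (remaining 56 kg)
15 kg → truck 1 (remaining 41 kg)
36 kg → truck 1 (remaining 5 kg)
11 kg → truck 2 (remaining 109 kg)
13 kg → truck 2 (remaining 96 kg)
10 kg → truck 2 (remaining 86 kg)
79 kg → truck 2 (remaining 7 kg)
63 kg → truck 3 (remaining 57 kg)
88 kg → truck 4 (remaining 32 kg)
81 kg → truck 5 (remaining 39 kg)
24 kg → truck 3 (remaining 33 kg)
21 kg → truck 3 (remaining 12 kg)
26 kg → truck 4 (remaining 6 kg)
12 kg → truck 3 (remaining 0 kg)
32 kg → truck 5 (remaining 7 kg)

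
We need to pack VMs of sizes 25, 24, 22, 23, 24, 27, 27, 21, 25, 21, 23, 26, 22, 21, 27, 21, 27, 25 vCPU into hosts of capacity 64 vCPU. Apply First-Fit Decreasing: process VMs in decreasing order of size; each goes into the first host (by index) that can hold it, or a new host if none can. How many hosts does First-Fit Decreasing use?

9

Sorted descending: 27, 27, 27, 27, 26, 25, 25, 25, 24, 24, 23, 23, 22, 22, 21, 21, 21, 21.
host 1: place 27 vCPU, 37 vCPU left
host 1: place 27 vCPU, 10 vCPU left
host 2: place 27 vCPU, 37 vCPU left
host 2: place 27 vCPU, 10 vCPU left
host 3: place 26 vCPU, 38 vCPU left
host 3: place 25 vCPU, 13 vCPU left
host 4: place 25 vCPU, 39 vCPU left
host 4: place 25 vCPU, 14 vCPU left
host 5: place 24 vCPU, 40 vCPU left
host 5: place 24 vCPU, 16 vCPU left
host 6: place 23 vCPU, 41 vCPU left
host 6: place 23 vCPU, 18 vCPU left
host 7: place 22 vCPU, 42 vCPU left
host 7: place 22 vCPU, 20 vCPU left
host 8: place 21 vCPU, 43 vCPU left
host 8: place 21 vCPU, 22 vCPU left
host 8: place 21 vCPU, 1 vCPU left
host 9: place 21 vCPU, 43 vCPU left
Final hosts: [27,27] [27,27] [26,25] [25,25] [24,24] [23,23] [22,22] [21,21,21] [21].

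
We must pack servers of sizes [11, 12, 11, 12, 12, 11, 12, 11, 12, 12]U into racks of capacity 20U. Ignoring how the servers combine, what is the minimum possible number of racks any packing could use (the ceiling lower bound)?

6

Total size = 11 + 12 + 11 + 12 + 12 + 11 + 12 + 11 + 12 + 12 = 116U.
⌈116 / 20⌉ = 6.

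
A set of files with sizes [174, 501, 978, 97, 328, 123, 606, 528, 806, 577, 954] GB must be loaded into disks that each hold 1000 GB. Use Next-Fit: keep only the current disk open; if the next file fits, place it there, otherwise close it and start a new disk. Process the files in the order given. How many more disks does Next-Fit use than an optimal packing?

Next-Fit: [174,501] [978] [97,328,123] [606] [528] [806] [577] [954] → 8 disks.
7 files exceed 500 GB (half the capacity), and no two of those can share a disk, so at least 7 disks are needed.
An optimal packing achieves that bound: [978] [954] [806,174] [606,328] [577,123,97] [528] [501] → 7 disks.
Excess: 8 − 7 = 1.

1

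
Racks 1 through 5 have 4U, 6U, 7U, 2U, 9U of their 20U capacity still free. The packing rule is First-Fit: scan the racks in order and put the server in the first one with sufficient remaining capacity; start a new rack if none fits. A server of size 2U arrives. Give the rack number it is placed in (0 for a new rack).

1

Racks with room: rack 1 (4U), rack 2 (6U), rack 3 (7U), rack 4 (2U), rack 5 (9U).
The first with room is rack 1.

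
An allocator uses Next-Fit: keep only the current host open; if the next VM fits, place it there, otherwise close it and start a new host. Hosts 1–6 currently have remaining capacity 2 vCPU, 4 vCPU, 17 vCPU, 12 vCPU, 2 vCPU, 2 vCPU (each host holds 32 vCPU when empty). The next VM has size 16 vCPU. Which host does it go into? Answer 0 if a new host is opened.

0

Next-Fit only looks at host 6, which has 2 vCPU free.
16 vCPU does not fit, so a new host is opened.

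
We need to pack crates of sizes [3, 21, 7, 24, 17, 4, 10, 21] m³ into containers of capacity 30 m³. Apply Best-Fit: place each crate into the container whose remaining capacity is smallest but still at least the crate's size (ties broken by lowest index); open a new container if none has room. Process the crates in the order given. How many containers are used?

Put 3 m³ in container 1; 27 m³ remain.
Put 21 m³ in container 1; 6 m³ remain.
Put 7 m³ in container 2; 23 m³ remain.
Put 24 m³ in container 3; 6 m³ remain.
Put 17 m³ in container 2; 6 m³ remain.
Put 4 m³ in container 1; 2 m³ remain.
Put 10 m³ in container 4; 20 m³ remain.
Put 21 m³ in container 5; 9 m³ remain.
Final containers: [3,21,4] [7,17] [24] [10] [21].

5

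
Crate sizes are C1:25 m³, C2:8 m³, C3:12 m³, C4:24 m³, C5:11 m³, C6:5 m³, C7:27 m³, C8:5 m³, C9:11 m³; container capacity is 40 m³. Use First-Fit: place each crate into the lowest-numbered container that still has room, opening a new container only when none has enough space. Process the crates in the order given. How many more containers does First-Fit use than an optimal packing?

First-Fit: [25,8,5] [12,24] [11,27] [5,11] → 4 containers.
Total size 128 m³; any packing needs at least ⌈128/40⌉ = 4 containers.
So 4 is already optimal.

0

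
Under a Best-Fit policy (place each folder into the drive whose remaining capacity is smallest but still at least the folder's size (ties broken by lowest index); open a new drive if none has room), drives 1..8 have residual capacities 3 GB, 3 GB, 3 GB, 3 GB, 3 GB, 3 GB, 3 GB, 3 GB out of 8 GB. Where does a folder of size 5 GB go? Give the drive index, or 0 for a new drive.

0

No drive has ≥ 5 GB free, so a new drive is opened.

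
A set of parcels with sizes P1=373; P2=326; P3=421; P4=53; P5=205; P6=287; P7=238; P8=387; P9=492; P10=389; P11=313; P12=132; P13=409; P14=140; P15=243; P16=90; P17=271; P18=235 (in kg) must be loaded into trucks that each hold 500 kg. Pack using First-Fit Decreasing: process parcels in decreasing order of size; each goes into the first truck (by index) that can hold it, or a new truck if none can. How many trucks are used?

12

Sorted descending: 492, 421, 409, 389, 387, 373, 326, 313, 287, 271, 243, 238, 235, 205, 140, 132, 90, 53.
truck 1: place 492 kg, 8 kg left
truck 2: place 421 kg, 79 kg left
truck 3: place 409 kg, 91 kg left
truck 4: place 389 kg, 111 kg left
truck 5: place 387 kg, 113 kg left
truck 6: place 373 kg, 127 kg left
truck 7: place 326 kg, 174 kg left
truck 8: place 313 kg, 187 kg left
truck 9: place 287 kg, 213 kg left
truck 10: place 271 kg, 229 kg left
truck 11: place 243 kg, 257 kg left
truck 11: place 238 kg, 19 kg left
truck 12: place 235 kg, 265 kg left
truck 9: place 205 kg, 8 kg left
truck 7: place 140 kg, 34 kg left
truck 8: place 132 kg, 55 kg left
truck 3: place 90 kg, 1 kg left
truck 2: place 53 kg, 26 kg left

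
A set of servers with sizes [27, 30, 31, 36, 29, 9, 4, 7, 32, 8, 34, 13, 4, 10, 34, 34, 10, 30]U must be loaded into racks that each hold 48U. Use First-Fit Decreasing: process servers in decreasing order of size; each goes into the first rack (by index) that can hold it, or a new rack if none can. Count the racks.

Sorted descending: 36, 34, 34, 34, 32, 31, 30, 30, 29, 27, 13, 10, 10, 9, 8, 7, 4, 4.
Put 36U in rack 1; 12U remain.
Put 34U in rack 2; 14U remain.
Put 34U in rack 3; 14U remain.
Put 34U in rack 4; 14U remain.
Put 32U in rack 5; 16U remain.
Put 31U in rack 6; 17U remain.
Put 30U in rack 7; 18U remain.
Put 30U in rack 8; 18U remain.
Put 29U in rack 9; 19U remain.
Put 27U in rack 10; 21U remain.
Put 13U in rack 2; 1U remain.
Put 10U in rack 1; 2U remain.
Put 10U in rack 3; 4U remain.
Put 9U in rack 4; 5U remain.
Put 8U in rack 5; 8U remain.
Put 7U in rack 5; 1U remain.
Put 4U in rack 3; 0U remain.
Put 4U in rack 4; 1U remain.
Final racks: [36,10] [34,13] [34,10,4] [34,9,4] [32,8,7] [31] [30] [30] [29] [27].

10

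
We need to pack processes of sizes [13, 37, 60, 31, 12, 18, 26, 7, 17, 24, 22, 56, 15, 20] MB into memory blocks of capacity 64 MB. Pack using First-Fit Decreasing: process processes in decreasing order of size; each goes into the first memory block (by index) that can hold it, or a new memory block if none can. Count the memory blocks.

6 memory blocks

Sorted descending: 60, 56, 37, 31, 26, 24, 22, 20, 18, 17, 15, 13, 12, 7.
memory block 1: place 60 MB, 4 MB left
memory block 2: place 56 MB, 8 MB left
memory block 3: place 37 MB, 27 MB left
memory block 4: place 31 MB, 33 MB left
memory block 3: place 26 MB, 1 MB left
memory block 4: place 24 MB, 9 MB left
memory block 5: place 22 MB, 42 MB left
memory block 5: place 20 MB, 22 MB left
memory block 5: place 18 MB, 4 MB left
memory block 6: place 17 MB, 47 MB left
memory block 6: place 15 MB, 32 MB left
memory block 6: place 13 MB, 19 MB left
memory block 6: place 12 MB, 7 MB left
memory block 2: place 7 MB, 1 MB left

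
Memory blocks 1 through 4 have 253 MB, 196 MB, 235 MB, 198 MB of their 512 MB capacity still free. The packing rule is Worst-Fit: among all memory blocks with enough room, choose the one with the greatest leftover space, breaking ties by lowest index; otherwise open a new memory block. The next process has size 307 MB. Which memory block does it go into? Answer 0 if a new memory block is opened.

0

No memory block has ≥ 307 MB free, so a new memory block is opened.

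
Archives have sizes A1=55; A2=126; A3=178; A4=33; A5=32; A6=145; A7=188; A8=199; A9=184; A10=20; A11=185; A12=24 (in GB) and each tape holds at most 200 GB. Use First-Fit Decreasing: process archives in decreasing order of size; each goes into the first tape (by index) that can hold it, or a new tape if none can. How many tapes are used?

Sorted descending: 199, 188, 185, 184, 178, 145, 126, 55, 33, 32, 24, 20.
tape 1: place 199 GB, 1 GB left
tape 2: place 188 GB, 12 GB left
tape 3: place 185 GB, 15 GB left
tape 4: place 184 GB, 16 GB left
tape 5: place 178 GB, 22 GB left
tape 6: place 145 GB, 55 GB left
tape 7: place 126 GB, 74 GB left
tape 6: place 55 GB, 0 GB left
tape 7: place 33 GB, 41 GB left
tape 7: place 32 GB, 9 GB left
tape 8: place 24 GB, 176 GB left
tape 5: place 20 GB, 2 GB left

8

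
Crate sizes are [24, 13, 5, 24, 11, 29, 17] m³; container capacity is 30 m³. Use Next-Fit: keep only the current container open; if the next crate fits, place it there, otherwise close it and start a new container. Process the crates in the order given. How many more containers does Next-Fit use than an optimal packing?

Next-Fit: [24] [13,5] [24] [11] [29] [17] → 6 containers.
Total size 123 m³; any packing needs at least ⌈123/30⌉ = 5 containers.
An optimal packing achieves that bound: [29] [24,5] [24] [17,13] [11] → 5 containers.
Excess: 6 − 5 = 1.

1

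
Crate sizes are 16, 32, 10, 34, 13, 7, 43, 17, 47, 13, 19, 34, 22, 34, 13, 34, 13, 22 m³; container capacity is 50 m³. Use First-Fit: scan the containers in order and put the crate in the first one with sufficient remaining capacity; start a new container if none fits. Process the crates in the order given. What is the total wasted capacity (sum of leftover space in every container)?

77

Put 16 m³ in container 1; 34 m³ remain.
Put 32 m³ in container 1; 2 m³ remain.
Put 10 m³ in container 2; 40 m³ remain.
Put 34 m³ in container 2; 6 m³ remain.
Put 13 m³ in container 3; 37 m³ remain.
Put 7 m³ in container 3; 30 m³ remain.
Put 43 m³ in container 4; 7 m³ remain.
Put 17 m³ in container 3; 13 m³ remain.
Put 47 m³ in container 5; 3 m³ remain.
Put 13 m³ in container 3; 0 m³ remain.
Put 19 m³ in container 6; 31 m³ remain.
Put 34 m³ in container 7; 16 m³ remain.
Put 22 m³ in container 6; 9 m³ remain.
Put 34 m³ in container 8; 16 m³ remain.
Put 13 m³ in container 7; 3 m³ remain.
Put 34 m³ in container 9; 16 m³ remain.
Put 13 m³ in container 8; 3 m³ remain.
Put 22 m³ in container 10; 28 m³ remain.
10 containers × 50 m³ = 500 m³; used 423 m³; unused 77 m³.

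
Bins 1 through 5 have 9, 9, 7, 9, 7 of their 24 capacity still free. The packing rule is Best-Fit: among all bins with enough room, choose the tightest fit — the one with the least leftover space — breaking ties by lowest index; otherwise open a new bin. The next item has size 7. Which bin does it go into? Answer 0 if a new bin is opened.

3

Bins with room: bin 1 (9), bin 2 (9), bin 3 (7), bin 4 (9), bin 5 (7).
Tightest fit is bin 3 with 7 free.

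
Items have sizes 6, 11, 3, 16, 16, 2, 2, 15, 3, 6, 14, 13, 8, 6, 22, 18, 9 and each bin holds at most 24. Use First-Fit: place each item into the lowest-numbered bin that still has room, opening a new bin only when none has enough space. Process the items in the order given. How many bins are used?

bin 1: place 6, 18 left
bin 1: place 11, 7 left
bin 1: place 3, 4 left
bin 2: place 16, 8 left
bin 3: place 16, 8 left
bin 1: place 2, 2 left
bin 1: place 2, 0 left
bin 4: place 15, 9 left
bin 2: place 3, 5 left
bin 3: place 6, 2 left
bin 5: place 14, 10 left
bin 6: place 13, 11 left
bin 4: place 8, 1 left
bin 5: place 6, 4 left
bin 7: place 22, 2 left
bin 8: place 18, 6 left
bin 6: place 9, 2 left
Final bins: [6,11,3,2,2] [16,3] [16,6] [15,8] [14,6] [13,9] [22] [18].

8 bins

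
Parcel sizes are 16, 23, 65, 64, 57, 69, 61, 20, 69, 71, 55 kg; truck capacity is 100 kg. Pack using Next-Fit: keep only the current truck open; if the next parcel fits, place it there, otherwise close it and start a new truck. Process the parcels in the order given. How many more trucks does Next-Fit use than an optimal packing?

1

Next-Fit: [16,23] [65] [64] [57] [69] [61,20] [69] [71] [55] → 9 trucks.
8 parcels exceed 50 kg (half the capacity), and no two of those can share a truck, so at least 8 trucks are needed.
An optimal packing achieves that bound: [71,23] [69,20] [69,16] [65] [64] [61] [57] [55] → 8 trucks.
Excess: 9 − 8 = 1.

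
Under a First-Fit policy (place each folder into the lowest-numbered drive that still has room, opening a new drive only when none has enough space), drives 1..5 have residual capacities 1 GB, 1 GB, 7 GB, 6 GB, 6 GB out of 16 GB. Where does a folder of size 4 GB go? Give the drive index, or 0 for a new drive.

3

Drives with room: drive 3 (7 GB), drive 4 (6 GB), drive 5 (6 GB).
The first with room is drive 3.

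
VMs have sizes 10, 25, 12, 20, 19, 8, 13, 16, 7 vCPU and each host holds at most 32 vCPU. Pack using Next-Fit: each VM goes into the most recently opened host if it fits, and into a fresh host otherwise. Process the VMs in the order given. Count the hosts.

6

Put 10 vCPU in host 1; 22 vCPU remain.
Put 25 vCPU in host 2; 7 vCPU remain.
Put 12 vCPU in host 3; 20 vCPU remain.
Put 20 vCPU in host 3; 0 vCPU remain.
Put 19 vCPU in host 4; 13 vCPU remain.
Put 8 vCPU in host 4; 5 vCPU remain.
Put 13 vCPU in host 5; 19 vCPU remain.
Put 16 vCPU in host 5; 3 vCPU remain.
Put 7 vCPU in host 6; 25 vCPU remain.
Final hosts: [10] [25] [12,20] [19,8] [13,16] [7].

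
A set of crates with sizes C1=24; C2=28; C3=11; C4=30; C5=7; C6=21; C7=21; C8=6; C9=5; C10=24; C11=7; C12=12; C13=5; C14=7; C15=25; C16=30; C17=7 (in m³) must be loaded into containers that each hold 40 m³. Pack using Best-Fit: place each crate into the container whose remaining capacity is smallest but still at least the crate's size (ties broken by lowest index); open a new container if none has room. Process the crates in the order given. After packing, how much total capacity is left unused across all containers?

50

container 1: place C1 (24 m³), 16 m³ left
container 2: place C2 (28 m³), 12 m³ left
container 2: place C3 (11 m³), 1 m³ left
container 3: place C4 (30 m³), 10 m³ left
container 3: place C5 (7 m³), 3 m³ left
container 4: place C6 (21 m³), 19 m³ left
container 5: place C7 (21 m³), 19 m³ left
container 1: place C8 (6 m³), 10 m³ left
container 1: place C9 (5 m³), 5 m³ left
container 6: place C10 (24 m³), 16 m³ left
container 6: place C11 (7 m³), 9 m³ left
container 4: place C12 (12 m³), 7 m³ left
container 1: place C13 (5 m³), 0 m³ left
container 4: place C14 (7 m³), 0 m³ left
container 7: place C15 (25 m³), 15 m³ left
container 8: place C16 (30 m³), 10 m³ left
container 6: place C17 (7 m³), 2 m³ left
8 containers × 40 m³ = 320 m³; used 270 m³; unused 50 m³.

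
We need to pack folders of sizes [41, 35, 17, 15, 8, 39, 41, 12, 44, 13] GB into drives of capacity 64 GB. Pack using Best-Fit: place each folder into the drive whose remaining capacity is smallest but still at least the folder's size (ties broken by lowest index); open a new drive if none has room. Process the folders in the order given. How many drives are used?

Put 41 GB in drive 1; 23 GB remain.
Put 35 GB in drive 2; 29 GB remain.
Put 17 GB in drive 1; 6 GB remain.
Put 15 GB in drive 2; 14 GB remain.
Put 8 GB in drive 2; 6 GB remain.
Put 39 GB in drive 3; 25 GB remain.
Put 41 GB in drive 4; 23 GB remain.
Put 12 GB in drive 4; 11 GB remain.
Put 44 GB in drive 5; 20 GB remain.
Put 13 GB in drive 5; 7 GB remain.
Final drives: [41,17] [35,15,8] [39] [41,12] [44,13].

5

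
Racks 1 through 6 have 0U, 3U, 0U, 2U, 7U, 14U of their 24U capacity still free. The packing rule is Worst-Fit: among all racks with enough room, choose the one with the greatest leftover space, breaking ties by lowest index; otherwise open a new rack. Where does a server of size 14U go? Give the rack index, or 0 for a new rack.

Racks with room: rack 6 (14U).
Most room is rack 6 with 14U free.

6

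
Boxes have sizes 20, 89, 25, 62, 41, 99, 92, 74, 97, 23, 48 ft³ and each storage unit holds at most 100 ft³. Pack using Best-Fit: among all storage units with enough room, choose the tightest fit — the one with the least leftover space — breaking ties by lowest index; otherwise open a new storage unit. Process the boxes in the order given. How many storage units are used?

storage unit 1: place 20 ft³, 80 ft³ left
storage unit 2: place 89 ft³, 11 ft³ left
storage unit 1: place 25 ft³, 55 ft³ left
storage unit 3: place 62 ft³, 38 ft³ left
storage unit 1: place 41 ft³, 14 ft³ left
storage unit 4: place 99 ft³, 1 ft³ left
storage unit 5: place 92 ft³, 8 ft³ left
storage unit 6: place 74 ft³, 26 ft³ left
storage unit 7: place 97 ft³, 3 ft³ left
storage unit 6: place 23 ft³, 3 ft³ left
storage unit 8: place 48 ft³, 52 ft³ left

8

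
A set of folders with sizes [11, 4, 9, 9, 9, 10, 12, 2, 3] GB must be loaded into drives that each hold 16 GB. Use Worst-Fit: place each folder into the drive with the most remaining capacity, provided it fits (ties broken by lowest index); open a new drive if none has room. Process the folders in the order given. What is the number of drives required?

6

Put 11 GB in drive 1; 5 GB remain.
Put 4 GB in drive 1; 1 GB remain.
Put 9 GB in drive 2; 7 GB remain.
Put 9 GB in drive 3; 7 GB remain.
Put 9 GB in drive 4; 7 GB remain.
Put 10 GB in drive 5; 6 GB remain.
Put 12 GB in drive 6; 4 GB remain.
Put 2 GB in drive 2; 5 GB remain.
Put 3 GB in drive 3; 4 GB remain.
Final drives: [11,4] [9,2] [9,3] [9] [10] [12].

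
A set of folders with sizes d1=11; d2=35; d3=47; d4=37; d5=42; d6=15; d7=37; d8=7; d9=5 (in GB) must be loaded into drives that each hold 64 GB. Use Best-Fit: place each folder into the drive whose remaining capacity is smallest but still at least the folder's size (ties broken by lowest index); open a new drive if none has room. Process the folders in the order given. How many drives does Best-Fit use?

5 drives

Put d1 (11 GB) in drive 1; 53 GB remain.
Put d2 (35 GB) in drive 1; 18 GB remain.
Put d3 (47 GB) in drive 2; 17 GB remain.
Put d4 (37 GB) in drive 3; 27 GB remain.
Put d5 (42 GB) in drive 4; 22 GB remain.
Put d6 (15 GB) in drive 2; 2 GB remain.
Put d7 (37 GB) in drive 5; 27 GB remain.
Put d8 (7 GB) in drive 1; 11 GB remain.
Put d9 (5 GB) in drive 1; 6 GB remain.
Final drives: [11,35,7,5] [47,15] [37] [42] [37].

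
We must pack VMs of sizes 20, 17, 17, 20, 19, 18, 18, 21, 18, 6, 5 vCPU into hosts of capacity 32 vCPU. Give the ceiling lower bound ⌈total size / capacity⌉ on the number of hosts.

6 hosts

Total size = 20 + 17 + 17 + 20 + 19 + 18 + 18 + 21 + 18 + 6 + 5 = 179 vCPU.
⌈179 / 32⌉ = 6.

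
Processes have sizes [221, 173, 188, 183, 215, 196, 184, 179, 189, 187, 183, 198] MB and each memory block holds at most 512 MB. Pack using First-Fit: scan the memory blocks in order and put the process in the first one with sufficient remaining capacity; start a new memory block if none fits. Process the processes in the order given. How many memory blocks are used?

memory block 1: place 221 MB, 291 MB left
memory block 1: place 173 MB, 118 MB left
memory block 2: place 188 MB, 324 MB left
memory block 2: place 183 MB, 141 MB left
memory block 3: place 215 MB, 297 MB left
memory block 3: place 196 MB, 101 MB left
memory block 4: place 184 MB, 328 MB left
memory block 4: place 179 MB, 149 MB left
memory block 5: place 189 MB, 323 MB left
memory block 5: place 187 MB, 136 MB left
memory block 6: place 183 MB, 329 MB left
memory block 6: place 198 MB, 131 MB left
Final memory blocks: [221,173] [188,183] [215,196] [184,179] [189,187] [183,198].

6 memory blocks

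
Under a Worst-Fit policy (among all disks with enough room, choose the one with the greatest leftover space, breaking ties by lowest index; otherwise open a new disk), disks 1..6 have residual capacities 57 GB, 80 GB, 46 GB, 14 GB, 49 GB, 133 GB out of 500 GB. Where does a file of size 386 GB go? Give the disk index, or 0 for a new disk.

0

No disk has ≥ 386 GB free, so a new disk is opened.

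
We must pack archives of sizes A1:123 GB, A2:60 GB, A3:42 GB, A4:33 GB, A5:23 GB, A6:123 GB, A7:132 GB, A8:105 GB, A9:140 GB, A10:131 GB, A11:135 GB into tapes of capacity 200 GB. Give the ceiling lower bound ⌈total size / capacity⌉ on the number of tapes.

Total size = 123 + 60 + 42 + 33 + 23 + 123 + 132 + 105 + 140 + 131 + 135 = 1047 GB.
⌈1047 / 200⌉ = 6.

6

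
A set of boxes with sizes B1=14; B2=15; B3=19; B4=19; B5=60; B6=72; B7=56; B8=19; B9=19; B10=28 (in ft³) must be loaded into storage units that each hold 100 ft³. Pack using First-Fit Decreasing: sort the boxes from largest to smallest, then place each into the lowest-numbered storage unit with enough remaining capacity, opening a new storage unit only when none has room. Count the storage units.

Sorted descending: 72, 60, 56, 28, 19, 19, 19, 19, 15, 14.
Put 72 ft³ in storage unit 1; 28 ft³ remain.
Put 60 ft³ in storage unit 2; 40 ft³ remain.
Put 56 ft³ in storage unit 3; 44 ft³ remain.
Put 28 ft³ in storage unit 1; 0 ft³ remain.
Put 19 ft³ in storage unit 2; 21 ft³ remain.
Put 19 ft³ in storage unit 2; 2 ft³ remain.
Put 19 ft³ in storage unit 3; 25 ft³ remain.
Put 19 ft³ in storage unit 3; 6 ft³ remain.
Put 15 ft³ in storage unit 4; 85 ft³ remain.
Put 14 ft³ in storage unit 4; 71 ft³ remain.
Final storage units: [72,28] [60,19,19] [56,19,19] [15,14].

4 storage units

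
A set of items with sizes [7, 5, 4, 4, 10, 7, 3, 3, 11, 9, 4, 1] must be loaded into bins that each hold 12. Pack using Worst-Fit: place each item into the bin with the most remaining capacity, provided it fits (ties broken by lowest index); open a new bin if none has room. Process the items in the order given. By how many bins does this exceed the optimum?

1

Worst-Fit: [7,5] [4,4,3] [10] [7,3] [11] [9] [4,1] → 7 bins.
Total size 68; any packing needs at least ⌈68/12⌉ = 6 bins.
An optimal packing achieves that bound: [11,1] [10] [9,3] [7,5] [7,4] [4,4,3] → 6 bins.
Excess: 7 − 6 = 1.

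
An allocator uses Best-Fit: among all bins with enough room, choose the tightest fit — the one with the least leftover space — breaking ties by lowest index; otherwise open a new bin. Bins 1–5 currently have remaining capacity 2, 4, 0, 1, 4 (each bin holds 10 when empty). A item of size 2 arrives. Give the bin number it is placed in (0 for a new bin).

1

Bins with room: bin 1 (2), bin 2 (4), bin 5 (4).
Tightest fit is bin 1 with 2 free.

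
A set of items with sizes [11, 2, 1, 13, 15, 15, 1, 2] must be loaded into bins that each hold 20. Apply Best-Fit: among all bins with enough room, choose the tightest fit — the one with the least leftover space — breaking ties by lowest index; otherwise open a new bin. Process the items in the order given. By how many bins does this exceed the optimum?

0

Best-Fit: [11,2,1] [13] [15,1,2] [15] → 4 bins.
4 items exceed 10 (half the capacity), and no two of those can share a bin, so at least 4 bins are needed.
So 4 is already optimal.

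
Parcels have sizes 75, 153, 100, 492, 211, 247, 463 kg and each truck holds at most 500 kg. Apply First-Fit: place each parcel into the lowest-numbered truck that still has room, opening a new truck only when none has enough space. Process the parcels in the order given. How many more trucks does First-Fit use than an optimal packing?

0

First-Fit: [75,153,100] [492] [211,247] [463] → 4 trucks.
Total size 1741 kg; any packing needs at least ⌈1741/500⌉ = 4 trucks.
So 4 is already optimal.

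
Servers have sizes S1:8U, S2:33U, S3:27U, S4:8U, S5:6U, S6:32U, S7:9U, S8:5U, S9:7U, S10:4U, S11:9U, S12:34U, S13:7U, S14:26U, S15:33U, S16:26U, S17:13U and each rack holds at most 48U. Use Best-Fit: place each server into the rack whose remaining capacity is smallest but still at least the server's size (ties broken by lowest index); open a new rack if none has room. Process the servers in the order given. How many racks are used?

rack 1: place S1 (8U), 40U left
rack 1: place S2 (33U), 7U left
rack 2: place S3 (27U), 21U left
rack 2: place S4 (8U), 13U left
rack 1: place S5 (6U), 1U left
rack 3: place S6 (32U), 16U left
rack 2: place S7 (9U), 4U left
rack 3: place S8 (5U), 11U left
rack 3: place S9 (7U), 4U left
rack 2: place S10 (4U), 0U left
rack 4: place S11 (9U), 39U left
rack 4: place S12 (34U), 5U left
rack 5: place S13 (7U), 41U left
rack 5: place S14 (26U), 15U left
rack 6: place S15 (33U), 15U left
rack 7: place S16 (26U), 22U left
rack 5: place S17 (13U), 2U left
Final racks: [8,33,6] [27,8,9,4] [32,5,7] [9,34] [7,26,13] [33] [26].

7 racks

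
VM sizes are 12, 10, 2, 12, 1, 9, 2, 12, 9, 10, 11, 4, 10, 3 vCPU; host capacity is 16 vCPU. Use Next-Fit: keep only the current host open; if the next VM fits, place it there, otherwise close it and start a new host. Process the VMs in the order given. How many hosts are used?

host 1: place 12 vCPU, 4 vCPU left
host 2: place 10 vCPU, 6 vCPU left
host 2: place 2 vCPU, 4 vCPU left
host 3: place 12 vCPU, 4 vCPU left
host 3: place 1 vCPU, 3 vCPU left
host 4: place 9 vCPU, 7 vCPU left
host 4: place 2 vCPU, 5 vCPU left
host 5: place 12 vCPU, 4 vCPU left
host 6: place 9 vCPU, 7 vCPU left
host 7: place 10 vCPU, 6 vCPU left
host 8: place 11 vCPU, 5 vCPU left
host 8: place 4 vCPU, 1 vCPU left
host 9: place 10 vCPU, 6 vCPU left
host 9: place 3 vCPU, 3 vCPU left
Final hosts: [12] [10,2] [12,1] [9,2] [12] [9] [10] [11,4] [10,3].

9 hosts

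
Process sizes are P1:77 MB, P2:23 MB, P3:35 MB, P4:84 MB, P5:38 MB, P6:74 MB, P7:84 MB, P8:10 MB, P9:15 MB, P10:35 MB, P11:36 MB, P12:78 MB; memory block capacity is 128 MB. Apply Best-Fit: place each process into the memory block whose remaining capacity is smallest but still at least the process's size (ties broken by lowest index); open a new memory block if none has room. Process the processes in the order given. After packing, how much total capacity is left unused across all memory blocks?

Put P1 (77 MB) in memory block 1; 51 MB remain.
Put P2 (23 MB) in memory block 1; 28 MB remain.
Put P3 (35 MB) in memory block 2; 93 MB remain.
Put P4 (84 MB) in memory block 2; 9 MB remain.
Put P5 (38 MB) in memory block 3; 90 MB remain.
Put P6 (74 MB) in memory block 3; 16 MB remain.
Put P7 (84 MB) in memory block 4; 44 MB remain.
Put P8 (10 MB) in memory block 3; 6 MB remain.
Put P9 (15 MB) in memory block 1; 13 MB remain.
Put P10 (35 MB) in memory block 4; 9 MB remain.
Put P11 (36 MB) in memory block 5; 92 MB remain.
Put P12 (78 MB) in memory block 5; 14 MB remain.
5 memory blocks × 128 MB = 640 MB; used 589 MB; unused 51 MB.

51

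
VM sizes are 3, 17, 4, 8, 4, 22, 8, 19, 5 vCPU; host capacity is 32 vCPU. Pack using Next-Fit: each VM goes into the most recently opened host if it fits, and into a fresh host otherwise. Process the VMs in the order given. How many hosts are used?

3 vCPU → host 1 (remaining 29 vCPU)
17 vCPU → host 1 (remaining 12 vCPU)
4 vCPU → host 1 (remaining 8 vCPU)
8 vCPU → host 1 (remaining 0 vCPU)
4 vCPU → host 2 (remaining 28 vCPU)
22 vCPU → host 2 (remaining 6 vCPU)
8 vCPU → host 3 (remaining 24 vCPU)
19 vCPU → host 3 (remaining 5 vCPU)
5 vCPU → host 3 (remaining 0 vCPU)

3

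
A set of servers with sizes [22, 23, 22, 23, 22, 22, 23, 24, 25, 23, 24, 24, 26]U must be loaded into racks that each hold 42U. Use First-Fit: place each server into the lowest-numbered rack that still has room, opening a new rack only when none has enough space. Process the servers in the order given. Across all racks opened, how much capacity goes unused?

243

22U → rack 1 (remaining 20U)
23U → rack 2 (remaining 19U)
22U → rack 3 (remaining 20U)
23U → rack 4 (remaining 19U)
22U → rack 5 (remaining 20U)
22U → rack 6 (remaining 20U)
23U → rack 7 (remaining 19U)
24U → rack 8 (remaining 18U)
25U → rack 9 (remaining 17U)
23U → rack 10 (remaining 19U)
24U → rack 11 (remaining 18U)
24U → rack 12 (remaining 18U)
26U → rack 13 (remaining 16U)
13 racks × 42U = 546U; used 303U; unused 243U.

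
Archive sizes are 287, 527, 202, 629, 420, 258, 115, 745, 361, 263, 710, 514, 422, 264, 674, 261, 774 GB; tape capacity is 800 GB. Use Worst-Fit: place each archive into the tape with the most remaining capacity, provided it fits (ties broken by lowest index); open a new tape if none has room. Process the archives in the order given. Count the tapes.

11

tape 1: place 287 GB, 513 GB left
tape 2: place 527 GB, 273 GB left
tape 1: place 202 GB, 311 GB left
tape 3: place 629 GB, 171 GB left
tape 4: place 420 GB, 380 GB left
tape 4: place 258 GB, 122 GB left
tape 1: place 115 GB, 196 GB left
tape 5: place 745 GB, 55 GB left
tape 6: place 361 GB, 439 GB left
tape 6: place 263 GB, 176 GB left
tape 7: place 710 GB, 90 GB left
tape 8: place 514 GB, 286 GB left
tape 9: place 422 GB, 378 GB left
tape 9: place 264 GB, 114 GB left
tape 10: place 674 GB, 126 GB left
tape 8: place 261 GB, 25 GB left
tape 11: place 774 GB, 26 GB left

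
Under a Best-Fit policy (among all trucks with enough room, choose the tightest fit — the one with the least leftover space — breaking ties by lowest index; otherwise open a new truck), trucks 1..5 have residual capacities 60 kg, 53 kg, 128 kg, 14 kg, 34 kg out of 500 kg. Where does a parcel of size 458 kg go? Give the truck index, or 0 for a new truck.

0

No truck has ≥ 458 kg free, so a new truck is opened.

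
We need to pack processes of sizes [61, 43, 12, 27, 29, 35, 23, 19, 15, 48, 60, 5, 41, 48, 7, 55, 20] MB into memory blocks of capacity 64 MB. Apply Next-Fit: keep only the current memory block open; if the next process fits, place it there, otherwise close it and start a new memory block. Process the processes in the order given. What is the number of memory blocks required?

11

Put 61 MB in memory block 1; 3 MB remain.
Put 43 MB in memory block 2; 21 MB remain.
Put 12 MB in memory block 2; 9 MB remain.
Put 27 MB in memory block 3; 37 MB remain.
Put 29 MB in memory block 3; 8 MB remain.
Put 35 MB in memory block 4; 29 MB remain.
Put 23 MB in memory block 4; 6 MB remain.
Put 19 MB in memory block 5; 45 MB remain.
Put 15 MB in memory block 5; 30 MB remain.
Put 48 MB in memory block 6; 16 MB remain.
Put 60 MB in memory block 7; 4 MB remain.
Put 5 MB in memory block 8; 59 MB remain.
Put 41 MB in memory block 8; 18 MB remain.
Put 48 MB in memory block 9; 16 MB remain.
Put 7 MB in memory block 9; 9 MB remain.
Put 55 MB in memory block 10; 9 MB remain.
Put 20 MB in memory block 11; 44 MB remain.
Final memory blocks: [61] [43,12] [27,29] [35,23] [19,15] [48] [60] [5,41] [48,7] [55] [20].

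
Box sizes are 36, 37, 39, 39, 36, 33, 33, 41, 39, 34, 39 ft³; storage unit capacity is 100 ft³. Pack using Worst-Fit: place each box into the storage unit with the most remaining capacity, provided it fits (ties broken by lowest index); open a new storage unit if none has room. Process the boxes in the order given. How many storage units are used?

6

Put 36 ft³ in storage unit 1; 64 ft³ remain.
Put 37 ft³ in storage unit 1; 27 ft³ remain.
Put 39 ft³ in storage unit 2; 61 ft³ remain.
Put 39 ft³ in storage unit 2; 22 ft³ remain.
Put 36 ft³ in storage unit 3; 64 ft³ remain.
Put 33 ft³ in storage unit 3; 31 ft³ remain.
Put 33 ft³ in storage unit 4; 67 ft³ remain.
Put 41 ft³ in storage unit 4; 26 ft³ remain.
Put 39 ft³ in storage unit 5; 61 ft³ remain.
Put 34 ft³ in storage unit 5; 27 ft³ remain.
Put 39 ft³ in storage unit 6; 61 ft³ remain.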